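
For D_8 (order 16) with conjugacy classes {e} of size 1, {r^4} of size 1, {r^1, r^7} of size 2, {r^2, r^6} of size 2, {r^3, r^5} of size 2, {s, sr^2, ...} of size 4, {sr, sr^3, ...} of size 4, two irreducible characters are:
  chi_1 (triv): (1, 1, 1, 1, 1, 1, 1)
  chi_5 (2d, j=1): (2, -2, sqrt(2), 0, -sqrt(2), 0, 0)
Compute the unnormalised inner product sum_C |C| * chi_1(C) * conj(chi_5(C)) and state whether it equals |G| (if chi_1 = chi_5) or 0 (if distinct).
Sum = 0; so <chi_1, chi_5> = 0 (distinct irreducibles are orthogonal).

Working: Compute term by term over conjugacy classes (|C| * chi_1(C) * conj(chi_5(C))):
  1*(1)*conj(2) + 1*(1)*conj(-2) + 2*(1)*conj(sqrt(2)) + 2*(1)*conj(0) + 2*(1)*conj(-sqrt(2)) + 4*(1)*conj(0) + 4*(1)*conj(0)
  = (2) + (-2) + (2*sqrt(2)) + (0) + (-2*sqrt(2)) + (0) + (0)
  = 0.
Dividing by |G| = 16 gives 0/16 = 0, matching the row-orthogonality relation <chi_1, chi_5> = [chi_1 = chi_5].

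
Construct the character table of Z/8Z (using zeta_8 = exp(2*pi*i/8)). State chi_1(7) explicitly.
Character table of Z/8Z (irreps indexed chi_0,...,chi_7 with chi_k(m) = zeta_8^(k*m), zeta_8 = exp(2*pi*i/8)):
  irrep \ class  {0} (size 1)  {1} (size 1)    {2} (size 1)  {3} (size 1)    {4} (size 1)  {5} (size 1)    {6} (size 1)  {7} (size 1)  
  chi_0          1             1               1             1               1             1               1             1             
  chi_1          1             exp(I*pi/4)     I             exp(3*I*pi/4)   -1            exp(-3*I*pi/4)  -I            exp(-I*pi/4)  
  chi_2          1             I               -1            -I              1             I               -1            -I            
  chi_3          1             exp(3*I*pi/4)   -I            exp(I*pi/4)     -1            exp(-I*pi/4)    I             exp(-3*I*pi/4)
  chi_4          1             -1              1             -1              1             -1              1             -1            
  chi_5          1             exp(-3*I*pi/4)  I             exp(-I*pi/4)    -1            exp(I*pi/4)     -I            exp(3*I*pi/4) 
  chi_6          1             -I              -1            I               1             -I              -1            I             
  chi_7          1             exp(-I*pi/4)    -I            exp(-3*I*pi/4)  -1            exp(3*I*pi/4)   I             exp(I*pi/4)   

Spot check: chi_1(7) = zeta_8^(1*7) = zeta_8^7 = exp(-I*pi/4).

Justification: Z/8Z is abelian, so all 8 irreducible complex representations are 1-dimensional. They are given by chi_k(m) = zeta_8^(k*m) for k = 0,...,7. Row orthogonality: sum_m chi_k(m) conj(chi_l(m)) = 8 * [k = l].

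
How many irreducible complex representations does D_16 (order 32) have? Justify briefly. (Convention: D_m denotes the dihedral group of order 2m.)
11

Derivation: The number of irreducible complex representations of a finite group equals its number of conjugacy classes. D_16 has 11 conjugacy classes (n/2 + 3 for n even), so D_16 (order 32) has exactly 11 irreducible complex representations.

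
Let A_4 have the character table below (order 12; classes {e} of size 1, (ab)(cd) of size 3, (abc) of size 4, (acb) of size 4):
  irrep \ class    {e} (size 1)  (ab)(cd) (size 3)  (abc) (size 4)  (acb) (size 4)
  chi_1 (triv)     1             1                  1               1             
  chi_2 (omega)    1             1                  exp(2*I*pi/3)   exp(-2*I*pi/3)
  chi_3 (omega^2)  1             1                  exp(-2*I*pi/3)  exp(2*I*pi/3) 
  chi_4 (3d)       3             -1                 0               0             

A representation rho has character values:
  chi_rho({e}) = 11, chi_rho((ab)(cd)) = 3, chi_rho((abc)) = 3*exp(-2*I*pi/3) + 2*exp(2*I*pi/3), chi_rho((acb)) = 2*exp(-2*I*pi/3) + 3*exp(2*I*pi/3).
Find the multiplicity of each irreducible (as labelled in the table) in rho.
Multiplicities: chi_1: 0, chi_2: 2, chi_3: 3, chi_4: 2.

Why: Use <chi_rho, chi> = (1/|G|) sum_C |C| * chi_rho(C) * conj(chi(C)) with |G| = 12 for each irreducible chi in the table:
  <chi_rho, chi_1> = (1/12)[1*(11)*conj(1) + 3*(3)*conj(1) + 4*(3*exp(-2*I*pi/3) + 2*exp(2*I*pi/3))*conj(1) + 4*(2*exp(-2*I*pi/3) + 3*exp(2*I*pi/3))*conj(1)]
      = (1/12)[(11) + (9) + (12*exp(-2*I*pi/3) + 8*exp(2*I*pi/3)) + (8*exp(-2*I*pi/3) + 12*exp(2*I*pi/3))] = 0/12 = 0
  <chi_rho, chi_2> = (1/12)[1*(11)*conj(1) + 3*(3)*conj(1) + 4*(3*exp(-2*I*pi/3) + 2*exp(2*I*pi/3))*conj(exp(2*I*pi/3)) + 4*(2*exp(-2*I*pi/3) + 3*exp(2*I*pi/3))*conj(exp(-2*I*pi/3))]
      = (1/12)[(11) + (9) + (8 + 12*exp(2*I*pi/3)) + (8 + 12*exp(-2*I*pi/3))] = 24/12 = 2
  <chi_rho, chi_3> = (1/12)[1*(11)*conj(1) + 3*(3)*conj(1) + 4*(3*exp(-2*I*pi/3) + 2*exp(2*I*pi/3))*conj(exp(-2*I*pi/3)) + 4*(2*exp(-2*I*pi/3) + 3*exp(2*I*pi/3))*conj(exp(2*I*pi/3))]
      = (1/12)[(11) + (9) + (12 + 8*exp(-2*I*pi/3)) + (12 + 8*exp(2*I*pi/3))] = 36/12 = 3
  <chi_rho, chi_4> = (1/12)[1*(11)*conj(3) + 3*(3)*conj(-1) + 4*(3*exp(-2*I*pi/3) + 2*exp(2*I*pi/3))*conj(0) + 4*(2*exp(-2*I*pi/3) + 3*exp(2*I*pi/3))*conj(0)]
      = (1/12)[(33) + (-9) + (0) + (0)] = 24/12 = 2
(Exp terms are combined using exp(i*s)*conj(exp(i*t)) = exp(i*(s-t)), and sums of them are collapsed using the identity that for every m > 1 the m distinct m-th roots of unity sum to 0, e.g. 1 + exp(2*I*pi/3) + exp(-2*I*pi/3) = 0.)
Dimension check: dim(rho) = sum (mult * dim) = 0*1 + 2*1 + 3*1 + 2*3 = 11 = chi_rho(e) = 11.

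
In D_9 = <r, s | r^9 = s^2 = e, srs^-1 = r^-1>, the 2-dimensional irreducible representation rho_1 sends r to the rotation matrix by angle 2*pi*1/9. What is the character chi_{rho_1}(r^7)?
chi_{rho_1}(r^7) = 2*cos(2*pi*1*7/9) = 2*cos(4*pi/9)

Argument: rho_1(r^7) is rotation by angle 2*pi*1*7/9, whose trace is 2*cos(2*pi*1*7/9) = 2*cos(4*pi/9).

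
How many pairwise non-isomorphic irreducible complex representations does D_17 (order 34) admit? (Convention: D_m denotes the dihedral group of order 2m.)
10

Derivation: The number of irreducible complex representations of a finite group equals its number of conjugacy classes. D_17 has 10 conjugacy classes ((n+3)/2 for n odd), so D_17 (order 34) has exactly 10 irreducible complex representations.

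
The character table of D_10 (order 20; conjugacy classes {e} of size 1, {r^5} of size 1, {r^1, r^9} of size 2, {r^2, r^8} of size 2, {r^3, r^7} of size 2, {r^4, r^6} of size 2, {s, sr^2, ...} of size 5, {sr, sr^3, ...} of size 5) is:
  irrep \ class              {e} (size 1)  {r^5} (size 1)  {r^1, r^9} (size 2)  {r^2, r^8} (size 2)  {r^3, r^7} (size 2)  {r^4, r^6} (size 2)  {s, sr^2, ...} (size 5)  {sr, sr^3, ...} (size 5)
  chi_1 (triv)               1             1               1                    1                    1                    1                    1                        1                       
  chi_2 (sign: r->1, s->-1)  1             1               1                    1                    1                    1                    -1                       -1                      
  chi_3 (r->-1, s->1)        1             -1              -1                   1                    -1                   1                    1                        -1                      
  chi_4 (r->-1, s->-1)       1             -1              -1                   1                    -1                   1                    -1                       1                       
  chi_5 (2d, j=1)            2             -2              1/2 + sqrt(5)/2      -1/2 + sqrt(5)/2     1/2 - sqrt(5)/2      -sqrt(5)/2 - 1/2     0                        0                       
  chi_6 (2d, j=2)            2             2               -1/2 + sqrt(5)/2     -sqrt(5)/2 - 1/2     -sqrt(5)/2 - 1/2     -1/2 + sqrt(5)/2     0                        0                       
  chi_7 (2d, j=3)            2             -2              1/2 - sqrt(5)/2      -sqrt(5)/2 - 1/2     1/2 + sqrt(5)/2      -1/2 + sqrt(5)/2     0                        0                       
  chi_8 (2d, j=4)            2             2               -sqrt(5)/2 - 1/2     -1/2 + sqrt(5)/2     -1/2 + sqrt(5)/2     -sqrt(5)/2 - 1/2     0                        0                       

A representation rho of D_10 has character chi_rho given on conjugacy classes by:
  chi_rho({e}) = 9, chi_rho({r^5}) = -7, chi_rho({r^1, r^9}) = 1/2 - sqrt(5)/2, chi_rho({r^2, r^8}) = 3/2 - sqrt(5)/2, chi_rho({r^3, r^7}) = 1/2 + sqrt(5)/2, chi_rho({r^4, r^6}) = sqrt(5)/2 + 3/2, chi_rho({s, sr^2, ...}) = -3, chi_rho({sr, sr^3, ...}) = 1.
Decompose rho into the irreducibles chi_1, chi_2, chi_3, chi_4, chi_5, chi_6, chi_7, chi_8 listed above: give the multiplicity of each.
Multiplicities: chi_1: 0, chi_2: 1, chi_3: 0, chi_4: 2, chi_5: 1, chi_6: 0, chi_7: 2, chi_8: 0.

Reasoning: Use <chi_rho, chi> = (1/|G|) sum_C |C| * chi_rho(C) * conj(chi(C)) with |G| = 20 for each irreducible chi in the table:
  <chi_rho, chi_1> = (1/20)[1*(9)*conj(1) + 1*(-7)*conj(1) + 2*(1/2 - sqrt(5)/2)*conj(1) + 2*(3/2 - sqrt(5)/2)*conj(1) + 2*(1/2 + sqrt(5)/2)*conj(1) + 2*(sqrt(5)/2 + 3/2)*conj(1) + 5*(-3)*conj(1) + 5*(1)*conj(1)]
      = (1/20)[(9) + (-7) + (1 - sqrt(5)) + (3 - sqrt(5)) + (1 + sqrt(5)) + (sqrt(5) + 3) + (-15) + (5)] = 0/20 = 0
  <chi_rho, chi_2> = (1/20)[1*(9)*conj(1) + 1*(-7)*conj(1) + 2*(1/2 - sqrt(5)/2)*conj(1) + 2*(3/2 - sqrt(5)/2)*conj(1) + 2*(1/2 + sqrt(5)/2)*conj(1) + 2*(sqrt(5)/2 + 3/2)*conj(1) + 5*(-3)*conj(-1) + 5*(1)*conj(-1)]
      = (1/20)[(9) + (-7) + (1 - sqrt(5)) + (3 - sqrt(5)) + (1 + sqrt(5)) + (sqrt(5) + 3) + (15) + (-5)] = 20/20 = 1
  <chi_rho, chi_3> = (1/20)[1*(9)*conj(1) + 1*(-7)*conj(-1) + 2*(1/2 - sqrt(5)/2)*conj(-1) + 2*(3/2 - sqrt(5)/2)*conj(1) + 2*(1/2 + sqrt(5)/2)*conj(-1) + 2*(sqrt(5)/2 + 3/2)*conj(1) + 5*(-3)*conj(1) + 5*(1)*conj(-1)]
      = (1/20)[(9) + (7) + (-1 + sqrt(5)) + (3 - sqrt(5)) + (-sqrt(5) - 1) + (sqrt(5) + 3) + (-15) + (-5)] = 0/20 = 0
  <chi_rho, chi_4> = (1/20)[1*(9)*conj(1) + 1*(-7)*conj(-1) + 2*(1/2 - sqrt(5)/2)*conj(-1) + 2*(3/2 - sqrt(5)/2)*conj(1) + 2*(1/2 + sqrt(5)/2)*conj(-1) + 2*(sqrt(5)/2 + 3/2)*conj(1) + 5*(-3)*conj(-1) + 5*(1)*conj(1)]
      = (1/20)[(9) + (7) + (-1 + sqrt(5)) + (3 - sqrt(5)) + (-sqrt(5) - 1) + (sqrt(5) + 3) + (15) + (5)] = 40/20 = 2
  <chi_rho, chi_5> = (1/20)[1*(9)*conj(2) + 1*(-7)*conj(-2) + 2*(1/2 - sqrt(5)/2)*conj(1/2 + sqrt(5)/2) + 2*(3/2 - sqrt(5)/2)*conj(-1/2 + sqrt(5)/2) + 2*(1/2 + sqrt(5)/2)*conj(1/2 - sqrt(5)/2) + 2*(sqrt(5)/2 + 3/2)*conj(-sqrt(5)/2 - 1/2) + 5*(-3)*conj(0) + 5*(1)*conj(0)]
      = (1/20)[(18) + (14) + (-2) + (-4 + 2*sqrt(5)) + (-2) + (-2*sqrt(5) - 4) + (0) + (0)] = 20/20 = 1
  <chi_rho, chi_6> = (1/20)[1*(9)*conj(2) + 1*(-7)*conj(2) + 2*(1/2 - sqrt(5)/2)*conj(-1/2 + sqrt(5)/2) + 2*(3/2 - sqrt(5)/2)*conj(-sqrt(5)/2 - 1/2) + 2*(1/2 + sqrt(5)/2)*conj(-sqrt(5)/2 - 1/2) + 2*(sqrt(5)/2 + 3/2)*conj(-1/2 + sqrt(5)/2) + 5*(-3)*conj(0) + 5*(1)*conj(0)]
      = (1/20)[(18) + (-14) + (-3 + sqrt(5)) + (1 - sqrt(5)) + (-3 - sqrt(5)) + (1 + sqrt(5)) + (0) + (0)] = 0/20 = 0
  <chi_rho, chi_7> = (1/20)[1*(9)*conj(2) + 1*(-7)*conj(-2) + 2*(1/2 - sqrt(5)/2)*conj(1/2 - sqrt(5)/2) + 2*(3/2 - sqrt(5)/2)*conj(-sqrt(5)/2 - 1/2) + 2*(1/2 + sqrt(5)/2)*conj(1/2 + sqrt(5)/2) + 2*(sqrt(5)/2 + 3/2)*conj(-1/2 + sqrt(5)/2) + 5*(-3)*conj(0) + 5*(1)*conj(0)]
      = (1/20)[(18) + (14) + (3 - sqrt(5)) + (1 - sqrt(5)) + (sqrt(5) + 3) + (1 + sqrt(5)) + (0) + (0)] = 40/20 = 2
  <chi_rho, chi_8> = (1/20)[1*(9)*conj(2) + 1*(-7)*conj(2) + 2*(1/2 - sqrt(5)/2)*conj(-sqrt(5)/2 - 1/2) + 2*(3/2 - sqrt(5)/2)*conj(-1/2 + sqrt(5)/2) + 2*(1/2 + sqrt(5)/2)*conj(-1/2 + sqrt(5)/2) + 2*(sqrt(5)/2 + 3/2)*conj(-sqrt(5)/2 - 1/2) + 5*(-3)*conj(0) + 5*(1)*conj(0)]
      = (1/20)[(18) + (-14) + (2) + (-4 + 2*sqrt(5)) + (2) + (-2*sqrt(5) - 4) + (0) + (0)] = 0/20 = 0
Dimension check: dim(rho) = sum (mult * dim) = 0*1 + 1*1 + 0*1 + 2*1 + 1*2 + 0*2 + 2*2 + 0*2 = 9 = chi_rho(e) = 9.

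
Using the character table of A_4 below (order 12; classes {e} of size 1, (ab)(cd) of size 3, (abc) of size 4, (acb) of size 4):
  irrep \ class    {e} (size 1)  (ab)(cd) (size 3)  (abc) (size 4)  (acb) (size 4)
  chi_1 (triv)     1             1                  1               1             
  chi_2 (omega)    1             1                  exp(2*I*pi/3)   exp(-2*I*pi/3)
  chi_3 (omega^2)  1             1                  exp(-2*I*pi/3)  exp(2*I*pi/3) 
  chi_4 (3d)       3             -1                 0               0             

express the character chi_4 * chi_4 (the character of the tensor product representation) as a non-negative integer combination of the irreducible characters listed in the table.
chi_4 tensor chi_4 = chi_1 + chi_2 + chi_3 + 2*chi_4 (all other irreducibles have multiplicity 0).

Explanation: The character of a tensor product is the pointwise product (chi_4 * chi_4)(C) = chi_4(C) * chi_4(C):
  {e}: (3)*(3), (ab)(cd): (-1)*(-1), (abc): (0)*(0), (acb): (0)*(0)
so (chi_4 * chi_4) takes values
  {e} -> 9, (ab)(cd) -> 1, (abc) -> 0, (acb) -> 0.
Now take the inner product of this character with each irreducible chi from the table, <chi_4*chi_4, chi> = (1/12) sum_C |C| (chi_4*chi_4)(C) conj(chi(C)):
  <chi_4*chi_4, chi_1> = (1/12)[1*(9)*conj(1) + 3*(1)*conj(1) + 4*(0)*conj(1) + 4*(0)*conj(1)]
      = (1/12)[(9) + (3) + (0) + (0)] = 12/12 = 1
  <chi_4*chi_4, chi_2> = (1/12)[1*(9)*conj(1) + 3*(1)*conj(1) + 4*(0)*conj(exp(2*I*pi/3)) + 4*(0)*conj(exp(-2*I*pi/3))]
      = (1/12)[(9) + (3) + (0) + (0)] = 12/12 = 1
  <chi_4*chi_4, chi_3> = (1/12)[1*(9)*conj(1) + 3*(1)*conj(1) + 4*(0)*conj(exp(-2*I*pi/3)) + 4*(0)*conj(exp(2*I*pi/3))]
      = (1/12)[(9) + (3) + (0) + (0)] = 12/12 = 1
  <chi_4*chi_4, chi_4> = (1/12)[1*(9)*conj(3) + 3*(1)*conj(-1) + 4*(0)*conj(0) + 4*(0)*conj(0)]
      = (1/12)[(27) + (-3) + (0) + (0)] = 24/12 = 2
(Exp terms are combined using exp(i*s)*conj(exp(i*t)) = exp(i*(s-t)), and sums of them are collapsed using the identity that for every m > 1 the m distinct m-th roots of unity sum to 0, e.g. 1 + exp(2*I*pi/3) + exp(-2*I*pi/3) = 0.)
Hence the multiplicities are chi_1: 1, chi_2: 1, chi_3: 1, chi_4: 2. Dimension check: dim(chi_4)*dim(chi_4) = 3*3 = 9 and sum (mult * dim) = 1*1 + 1*1 + 1*1 + 2*3 = 9.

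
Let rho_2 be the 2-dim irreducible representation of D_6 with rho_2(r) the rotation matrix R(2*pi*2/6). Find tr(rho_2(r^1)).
chi_{rho_2}(r^1) = 2*cos(2*pi*2*1/6) = -1

rho_2(r^1) is rotation by angle 2*pi*2*1/6, whose trace is 2*cos(2*pi*2*1/6) = -1.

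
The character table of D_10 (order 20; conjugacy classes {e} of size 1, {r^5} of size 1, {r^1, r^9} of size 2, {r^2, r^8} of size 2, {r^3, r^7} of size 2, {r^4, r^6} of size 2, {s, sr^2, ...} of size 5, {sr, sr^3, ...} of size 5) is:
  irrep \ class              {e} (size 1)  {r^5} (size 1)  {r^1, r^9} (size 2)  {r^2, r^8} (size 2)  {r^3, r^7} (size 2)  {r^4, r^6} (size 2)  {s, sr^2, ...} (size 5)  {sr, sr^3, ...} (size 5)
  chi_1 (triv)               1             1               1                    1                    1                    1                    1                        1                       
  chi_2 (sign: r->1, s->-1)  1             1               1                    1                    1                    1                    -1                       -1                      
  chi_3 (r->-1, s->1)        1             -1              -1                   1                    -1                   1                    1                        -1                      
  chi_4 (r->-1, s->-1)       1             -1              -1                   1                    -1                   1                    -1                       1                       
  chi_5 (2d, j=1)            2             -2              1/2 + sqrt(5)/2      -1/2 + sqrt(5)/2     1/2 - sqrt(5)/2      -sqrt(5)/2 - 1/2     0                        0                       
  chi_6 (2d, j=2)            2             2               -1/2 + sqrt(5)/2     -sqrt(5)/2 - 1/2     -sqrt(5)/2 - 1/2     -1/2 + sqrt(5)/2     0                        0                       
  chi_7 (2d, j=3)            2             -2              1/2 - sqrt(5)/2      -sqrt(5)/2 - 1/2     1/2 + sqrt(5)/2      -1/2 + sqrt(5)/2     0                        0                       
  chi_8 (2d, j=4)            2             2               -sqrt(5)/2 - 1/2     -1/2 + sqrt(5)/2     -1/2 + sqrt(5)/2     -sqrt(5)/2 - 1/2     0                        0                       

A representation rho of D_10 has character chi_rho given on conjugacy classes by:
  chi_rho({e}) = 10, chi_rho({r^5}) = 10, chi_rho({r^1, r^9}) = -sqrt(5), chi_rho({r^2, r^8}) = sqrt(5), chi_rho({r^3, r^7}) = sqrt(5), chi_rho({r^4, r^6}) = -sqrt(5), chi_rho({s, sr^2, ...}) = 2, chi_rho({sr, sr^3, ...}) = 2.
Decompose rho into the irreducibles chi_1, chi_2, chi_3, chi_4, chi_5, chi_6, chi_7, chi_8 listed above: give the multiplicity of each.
Multiplicities: chi_1: 2, chi_2: 0, chi_3: 0, chi_4: 0, chi_5: 0, chi_6: 1, chi_7: 0, chi_8: 3.

Justification: Use <chi_rho, chi> = (1/|G|) sum_C |C| * chi_rho(C) * conj(chi(C)) with |G| = 20 for each irreducible chi in the table:
  <chi_rho, chi_1> = (1/20)[1*(10)*conj(1) + 1*(10)*conj(1) + 2*(-sqrt(5))*conj(1) + 2*(sqrt(5))*conj(1) + 2*(sqrt(5))*conj(1) + 2*(-sqrt(5))*conj(1) + 5*(2)*conj(1) + 5*(2)*conj(1)]
      = (1/20)[(10) + (10) + (-2*sqrt(5)) + (2*sqrt(5)) + (2*sqrt(5)) + (-2*sqrt(5)) + (10) + (10)] = 40/20 = 2
  <chi_rho, chi_2> = (1/20)[1*(10)*conj(1) + 1*(10)*conj(1) + 2*(-sqrt(5))*conj(1) + 2*(sqrt(5))*conj(1) + 2*(sqrt(5))*conj(1) + 2*(-sqrt(5))*conj(1) + 5*(2)*conj(-1) + 5*(2)*conj(-1)]
      = (1/20)[(10) + (10) + (-2*sqrt(5)) + (2*sqrt(5)) + (2*sqrt(5)) + (-2*sqrt(5)) + (-10) + (-10)] = 0/20 = 0
  <chi_rho, chi_3> = (1/20)[1*(10)*conj(1) + 1*(10)*conj(-1) + 2*(-sqrt(5))*conj(-1) + 2*(sqrt(5))*conj(1) + 2*(sqrt(5))*conj(-1) + 2*(-sqrt(5))*conj(1) + 5*(2)*conj(1) + 5*(2)*conj(-1)]
      = (1/20)[(10) + (-10) + (2*sqrt(5)) + (2*sqrt(5)) + (-2*sqrt(5)) + (-2*sqrt(5)) + (10) + (-10)] = 0/20 = 0
  <chi_rho, chi_4> = (1/20)[1*(10)*conj(1) + 1*(10)*conj(-1) + 2*(-sqrt(5))*conj(-1) + 2*(sqrt(5))*conj(1) + 2*(sqrt(5))*conj(-1) + 2*(-sqrt(5))*conj(1) + 5*(2)*conj(-1) + 5*(2)*conj(1)]
      = (1/20)[(10) + (-10) + (2*sqrt(5)) + (2*sqrt(5)) + (-2*sqrt(5)) + (-2*sqrt(5)) + (-10) + (10)] = 0/20 = 0
  <chi_rho, chi_5> = (1/20)[1*(10)*conj(2) + 1*(10)*conj(-2) + 2*(-sqrt(5))*conj(1/2 + sqrt(5)/2) + 2*(sqrt(5))*conj(-1/2 + sqrt(5)/2) + 2*(sqrt(5))*conj(1/2 - sqrt(5)/2) + 2*(-sqrt(5))*conj(-sqrt(5)/2 - 1/2) + 5*(2)*conj(0) + 5*(2)*conj(0)]
      = (1/20)[(20) + (-20) + (-5 - sqrt(5)) + (5 - sqrt(5)) + (-5 + sqrt(5)) + (sqrt(5) + 5) + (0) + (0)] = 0/20 = 0
  <chi_rho, chi_6> = (1/20)[1*(10)*conj(2) + 1*(10)*conj(2) + 2*(-sqrt(5))*conj(-1/2 + sqrt(5)/2) + 2*(sqrt(5))*conj(-sqrt(5)/2 - 1/2) + 2*(sqrt(5))*conj(-sqrt(5)/2 - 1/2) + 2*(-sqrt(5))*conj(-1/2 + sqrt(5)/2) + 5*(2)*conj(0) + 5*(2)*conj(0)]
      = (1/20)[(20) + (20) + (-5 + sqrt(5)) + (-5 - sqrt(5)) + (-5 - sqrt(5)) + (-5 + sqrt(5)) + (0) + (0)] = 20/20 = 1
  <chi_rho, chi_7> = (1/20)[1*(10)*conj(2) + 1*(10)*conj(-2) + 2*(-sqrt(5))*conj(1/2 - sqrt(5)/2) + 2*(sqrt(5))*conj(-sqrt(5)/2 - 1/2) + 2*(sqrt(5))*conj(1/2 + sqrt(5)/2) + 2*(-sqrt(5))*conj(-1/2 + sqrt(5)/2) + 5*(2)*conj(0) + 5*(2)*conj(0)]
      = (1/20)[(20) + (-20) + (5 - sqrt(5)) + (-5 - sqrt(5)) + (sqrt(5) + 5) + (-5 + sqrt(5)) + (0) + (0)] = 0/20 = 0
  <chi_rho, chi_8> = (1/20)[1*(10)*conj(2) + 1*(10)*conj(2) + 2*(-sqrt(5))*conj(-sqrt(5)/2 - 1/2) + 2*(sqrt(5))*conj(-1/2 + sqrt(5)/2) + 2*(sqrt(5))*conj(-1/2 + sqrt(5)/2) + 2*(-sqrt(5))*conj(-sqrt(5)/2 - 1/2) + 5*(2)*conj(0) + 5*(2)*conj(0)]
      = (1/20)[(20) + (20) + (sqrt(5) + 5) + (5 - sqrt(5)) + (5 - sqrt(5)) + (sqrt(5) + 5) + (0) + (0)] = 60/20 = 3
Dimension check: dim(rho) = sum (mult * dim) = 2*1 + 0*1 + 0*1 + 0*1 + 0*2 + 1*2 + 0*2 + 3*2 = 10 = chi_rho(e) = 10.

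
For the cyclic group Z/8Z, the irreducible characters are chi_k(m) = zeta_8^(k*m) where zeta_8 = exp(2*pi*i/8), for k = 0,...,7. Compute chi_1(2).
chi_1(2) = zeta_8^2 = I

chi_1(2) = zeta_8^(1*2) = zeta_8^2. Since zeta_8^8 = 1, this equals zeta_8^2 = exp(2*pi*i*2/8) = I.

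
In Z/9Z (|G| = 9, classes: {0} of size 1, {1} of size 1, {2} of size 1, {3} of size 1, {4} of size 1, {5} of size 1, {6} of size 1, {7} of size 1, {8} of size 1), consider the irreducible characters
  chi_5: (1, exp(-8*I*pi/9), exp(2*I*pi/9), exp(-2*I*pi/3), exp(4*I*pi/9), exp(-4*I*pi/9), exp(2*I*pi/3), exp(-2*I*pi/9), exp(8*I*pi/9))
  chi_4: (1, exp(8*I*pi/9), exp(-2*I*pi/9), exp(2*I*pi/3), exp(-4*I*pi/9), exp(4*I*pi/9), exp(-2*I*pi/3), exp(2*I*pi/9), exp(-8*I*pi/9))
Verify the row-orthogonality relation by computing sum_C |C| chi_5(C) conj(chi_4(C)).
Sum = 0; so <chi_5, chi_4> = 0 (distinct irreducibles are orthogonal).

Explanation: Compute term by term over conjugacy classes (|C| * chi_5(C) * conj(chi_4(C))):
  1*(1)*conj(1) + 1*(exp(-8*I*pi/9))*conj(exp(8*I*pi/9)) + 1*(exp(2*I*pi/9))*conj(exp(-2*I*pi/9)) + 1*(exp(-2*I*pi/3))*conj(exp(2*I*pi/3)) + 1*(exp(4*I*pi/9))*conj(exp(-4*I*pi/9)) + 1*(exp(-4*I*pi/9))*conj(exp(4*I*pi/9)) + 1*(exp(2*I*pi/3))*conj(exp(-2*I*pi/3)) + 1*(exp(-2*I*pi/9))*conj(exp(2*I*pi/9)) + 1*(exp(8*I*pi/9))*conj(exp(-8*I*pi/9))
  = (1) + (exp(2*I*pi/9)) + (exp(4*I*pi/9)) + (exp(2*I*pi/3)) + (exp(8*I*pi/9)) + (exp(-8*I*pi/9)) + (exp(-2*I*pi/3)) + (exp(-4*I*pi/9)) + (exp(-2*I*pi/9))
  = 0.
(Exp terms are combined using exp(i*s)*conj(exp(i*t)) = exp(i*(s-t)), and sums of them are collapsed using the identity that for every m > 1 the m distinct m-th roots of unity sum to 0, e.g. 1 + exp(2*I*pi/3) + exp(-2*I*pi/3) = 0.)
Dividing by |G| = 9 gives 0/9 = 0, matching the row-orthogonality relation <chi_5, chi_4> = [chi_5 = chi_4].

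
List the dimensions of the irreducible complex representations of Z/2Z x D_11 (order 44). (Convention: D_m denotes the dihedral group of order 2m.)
Dimensions: 1, 1, 1, 1, 2, 2, 2, 2, 2, 2, 2, 2, 2, 2

There are 14 irreducibles (= number of conjugacy classes). Their dimensions d_i satisfy sum d_i^2 = |G| = 44: 1 + 1 + 1 + 1 + 4 + 4 + 4 + 4 + 4 + 4 + 4 + 4 + 4 + 4 = 44. (For the product with Z/2Z: each of the 2 1-dim characters of Z/2Z tensors with each irrep of D_11, giving 2 copies of each D_11-dimension.)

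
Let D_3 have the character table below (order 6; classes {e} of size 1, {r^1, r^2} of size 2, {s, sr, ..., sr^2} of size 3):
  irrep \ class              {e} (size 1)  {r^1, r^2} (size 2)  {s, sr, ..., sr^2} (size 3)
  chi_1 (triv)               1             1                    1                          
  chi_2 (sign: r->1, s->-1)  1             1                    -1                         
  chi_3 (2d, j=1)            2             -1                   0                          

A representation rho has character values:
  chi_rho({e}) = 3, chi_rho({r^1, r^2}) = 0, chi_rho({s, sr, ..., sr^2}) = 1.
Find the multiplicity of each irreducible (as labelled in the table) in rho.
Multiplicities: chi_1: 1, chi_2: 0, chi_3: 1.

Working: Use <chi_rho, chi> = (1/|G|) sum_C |C| * chi_rho(C) * conj(chi(C)) with |G| = 6 for each irreducible chi in the table:
  <chi_rho, chi_1> = (1/6)[1*(3)*conj(1) + 2*(0)*conj(1) + 3*(1)*conj(1)]
      = (1/6)[(3) + (0) + (3)] = 6/6 = 1
  <chi_rho, chi_2> = (1/6)[1*(3)*conj(1) + 2*(0)*conj(1) + 3*(1)*conj(-1)]
      = (1/6)[(3) + (0) + (-3)] = 0/6 = 0
  <chi_rho, chi_3> = (1/6)[1*(3)*conj(2) + 2*(0)*conj(-1) + 3*(1)*conj(0)]
      = (1/6)[(6) + (0) + (0)] = 6/6 = 1
Dimension check: dim(rho) = sum (mult * dim) = 1*1 + 0*1 + 1*2 = 3 = chi_rho(e) = 3.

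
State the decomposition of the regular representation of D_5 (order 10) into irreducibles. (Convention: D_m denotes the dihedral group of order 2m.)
Each irreducible V_i of dimension d_i appears with multiplicity d_i, i.e. rho_reg = (direct sum over all irreducibles V_i) d_i V_i. The irreducible dimensions for D_5 are 1, 1, 2, 2: 2 irreducibles of dimension 1, each with multiplicity 1; 2 irreducibles of dimension 2, each with multiplicity 2. Total dimension 2*1*1 + 2*2*2 = 10 = |G|.

Working: General theorem: in the regular representation of a finite group G, each irreducible appears with multiplicity equal to its dimension. Check: dim(rho_reg) = sum d_i^2 = 1 + 1 + 4 + 4 = 10 = |G|.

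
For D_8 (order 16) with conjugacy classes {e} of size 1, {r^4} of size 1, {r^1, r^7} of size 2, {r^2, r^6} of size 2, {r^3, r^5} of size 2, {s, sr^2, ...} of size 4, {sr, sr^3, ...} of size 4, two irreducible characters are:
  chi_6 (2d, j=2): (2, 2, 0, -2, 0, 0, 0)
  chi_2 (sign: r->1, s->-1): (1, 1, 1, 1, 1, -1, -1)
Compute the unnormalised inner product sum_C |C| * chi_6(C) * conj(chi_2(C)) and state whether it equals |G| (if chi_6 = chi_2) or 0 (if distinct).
Sum = 0; so <chi_6, chi_2> = 0 (distinct irreducibles are orthogonal).

Proof sketch: Compute term by term over conjugacy classes (|C| * chi_6(C) * conj(chi_2(C))):
  1*(2)*conj(1) + 1*(2)*conj(1) + 2*(0)*conj(1) + 2*(-2)*conj(1) + 2*(0)*conj(1) + 4*(0)*conj(-1) + 4*(0)*conj(-1)
  = (2) + (2) + (0) + (-4) + (0) + (0) + (0)
  = 0.
Dividing by |G| = 16 gives 0/16 = 0, matching the row-orthogonality relation <chi_6, chi_2> = [chi_6 = chi_2].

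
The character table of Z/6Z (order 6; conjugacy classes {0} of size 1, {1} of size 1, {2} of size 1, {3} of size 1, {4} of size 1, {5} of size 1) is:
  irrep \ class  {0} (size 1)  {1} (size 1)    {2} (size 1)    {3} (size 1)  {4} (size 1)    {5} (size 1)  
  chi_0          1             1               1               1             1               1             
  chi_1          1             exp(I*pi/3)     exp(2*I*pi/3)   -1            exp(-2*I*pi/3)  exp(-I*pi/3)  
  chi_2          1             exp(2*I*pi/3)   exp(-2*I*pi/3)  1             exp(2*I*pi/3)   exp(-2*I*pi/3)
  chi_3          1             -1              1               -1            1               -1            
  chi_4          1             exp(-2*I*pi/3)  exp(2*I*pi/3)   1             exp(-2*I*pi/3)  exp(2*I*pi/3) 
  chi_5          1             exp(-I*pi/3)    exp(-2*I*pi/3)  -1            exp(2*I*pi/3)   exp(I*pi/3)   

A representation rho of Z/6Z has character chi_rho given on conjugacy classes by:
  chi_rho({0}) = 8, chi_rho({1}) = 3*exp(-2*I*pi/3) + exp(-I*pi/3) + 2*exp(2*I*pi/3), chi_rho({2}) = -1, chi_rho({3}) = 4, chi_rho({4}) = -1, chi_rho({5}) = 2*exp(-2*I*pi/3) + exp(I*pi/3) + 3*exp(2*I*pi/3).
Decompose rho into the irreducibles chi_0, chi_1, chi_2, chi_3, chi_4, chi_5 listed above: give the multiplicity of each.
Multiplicities: chi_0: 1, chi_1: 0, chi_2: 2, chi_3: 1, chi_4: 3, chi_5: 1.

Working: Use <chi_rho, chi> = (1/|G|) sum_C |C| * chi_rho(C) * conj(chi(C)) with |G| = 6 for each irreducible chi in the table:
  <chi_rho, chi_0> = (1/6)[1*(8)*conj(1) + 1*(3*exp(-2*I*pi/3) + exp(-I*pi/3) + 2*exp(2*I*pi/3))*conj(1) + 1*(-1)*conj(1) + 1*(4)*conj(1) + 1*(-1)*conj(1) + 1*(2*exp(-2*I*pi/3) + exp(I*pi/3) + 3*exp(2*I*pi/3))*conj(1)]
      = (1/6)[(8) + (3*exp(-2*I*pi/3) + exp(-I*pi/3) + 2*exp(2*I*pi/3)) + (-1) + (4) + (-1) + (2*exp(-2*I*pi/3) + exp(I*pi/3) + 3*exp(2*I*pi/3))] = 6/6 = 1
  <chi_rho, chi_1> = (1/6)[1*(8)*conj(1) + 1*(3*exp(-2*I*pi/3) + exp(-I*pi/3) + 2*exp(2*I*pi/3))*conj(exp(I*pi/3)) + 1*(-1)*conj(exp(2*I*pi/3)) + 1*(4)*conj(-1) + 1*(-1)*conj(exp(-2*I*pi/3)) + 1*(2*exp(-2*I*pi/3) + exp(I*pi/3) + 3*exp(2*I*pi/3))*conj(exp(-I*pi/3))]
      = (1/6)[(8) + (-3 + exp(-2*I*pi/3) + 2*exp(I*pi/3)) + (3 + 2*exp(-2*I*pi/3) + 3*exp(2*I*pi/3)) + (-4) + (3 + 3*exp(-2*I*pi/3) + 2*exp(2*I*pi/3)) + (-3 + 2*exp(-I*pi/3) + exp(2*I*pi/3))] = 0/6 = 0
  <chi_rho, chi_2> = (1/6)[1*(8)*conj(1) + 1*(3*exp(-2*I*pi/3) + exp(-I*pi/3) + 2*exp(2*I*pi/3))*conj(exp(2*I*pi/3)) + 1*(-1)*conj(exp(-2*I*pi/3)) + 1*(4)*conj(1) + 1*(-1)*conj(exp(2*I*pi/3)) + 1*(2*exp(-2*I*pi/3) + exp(I*pi/3) + 3*exp(2*I*pi/3))*conj(exp(-2*I*pi/3))]
      = (1/6)[(8) + (1 + 3*exp(2*I*pi/3)) + (3 + 3*exp(-2*I*pi/3) + 2*exp(2*I*pi/3)) + (4) + (3 + 2*exp(-2*I*pi/3) + 3*exp(2*I*pi/3)) + (1 + 3*exp(-2*I*pi/3))] = 12/6 = 2
  <chi_rho, chi_3> = (1/6)[1*(8)*conj(1) + 1*(3*exp(-2*I*pi/3) + exp(-I*pi/3) + 2*exp(2*I*pi/3))*conj(-1) + 1*(-1)*conj(1) + 1*(4)*conj(-1) + 1*(-1)*conj(1) + 1*(2*exp(-2*I*pi/3) + exp(I*pi/3) + 3*exp(2*I*pi/3))*conj(-1)]
      = (1/6)[(8) + (-2*exp(2*I*pi/3) - exp(-I*pi/3) - 3*exp(-2*I*pi/3)) + (-1) + (-4) + (-1) + (-3*exp(2*I*pi/3) - exp(I*pi/3) - 2*exp(-2*I*pi/3))] = 6/6 = 1
  <chi_rho, chi_4> = (1/6)[1*(8)*conj(1) + 1*(3*exp(-2*I*pi/3) + exp(-I*pi/3) + 2*exp(2*I*pi/3))*conj(exp(-2*I*pi/3)) + 1*(-1)*conj(exp(2*I*pi/3)) + 1*(4)*conj(1) + 1*(-1)*conj(exp(-2*I*pi/3)) + 1*(2*exp(-2*I*pi/3) + exp(I*pi/3) + 3*exp(2*I*pi/3))*conj(exp(2*I*pi/3))]
      = (1/6)[(8) + (3 + 2*exp(-2*I*pi/3) + exp(I*pi/3)) + (3 + 2*exp(-2*I*pi/3) + 3*exp(2*I*pi/3)) + (4) + (3 + 3*exp(-2*I*pi/3) + 2*exp(2*I*pi/3)) + (3 + exp(-I*pi/3) + 2*exp(2*I*pi/3))] = 18/6 = 3
  <chi_rho, chi_5> = (1/6)[1*(8)*conj(1) + 1*(3*exp(-2*I*pi/3) + exp(-I*pi/3) + 2*exp(2*I*pi/3))*conj(exp(-I*pi/3)) + 1*(-1)*conj(exp(-2*I*pi/3)) + 1*(4)*conj(-1) + 1*(-1)*conj(exp(2*I*pi/3)) + 1*(2*exp(-2*I*pi/3) + exp(I*pi/3) + 3*exp(2*I*pi/3))*conj(exp(I*pi/3))]
      = (1/6)[(8) + (-1 + 3*exp(-I*pi/3)) + (3 + 3*exp(-2*I*pi/3) + 2*exp(2*I*pi/3)) + (-4) + (3 + 2*exp(-2*I*pi/3) + 3*exp(2*I*pi/3)) + (-1 + 3*exp(I*pi/3))] = 6/6 = 1
(Exp terms are combined using exp(i*s)*conj(exp(i*t)) = exp(i*(s-t)), and sums of them are collapsed using the identity that for every m > 1 the m distinct m-th roots of unity sum to 0, e.g. 1 + exp(2*I*pi/3) + exp(-2*I*pi/3) = 0.)
Dimension check: dim(rho) = sum (mult * dim) = 1*1 + 0*1 + 2*1 + 1*1 + 3*1 + 1*1 = 8 = chi_rho(e) = 8.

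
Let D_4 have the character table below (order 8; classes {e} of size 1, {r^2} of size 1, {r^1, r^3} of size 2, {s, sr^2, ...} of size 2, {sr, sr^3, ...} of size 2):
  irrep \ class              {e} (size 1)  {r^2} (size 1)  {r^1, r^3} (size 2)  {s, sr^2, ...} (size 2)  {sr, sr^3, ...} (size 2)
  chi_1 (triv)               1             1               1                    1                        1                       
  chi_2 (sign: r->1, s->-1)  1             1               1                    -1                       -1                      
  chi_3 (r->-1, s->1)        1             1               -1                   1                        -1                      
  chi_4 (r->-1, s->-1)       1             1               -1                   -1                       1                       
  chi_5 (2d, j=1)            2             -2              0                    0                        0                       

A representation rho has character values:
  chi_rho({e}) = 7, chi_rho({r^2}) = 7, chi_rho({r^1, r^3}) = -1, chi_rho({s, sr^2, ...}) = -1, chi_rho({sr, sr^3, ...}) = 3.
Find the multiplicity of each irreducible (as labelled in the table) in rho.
Multiplicities: chi_1: 2, chi_2: 1, chi_3: 1, chi_4: 3, chi_5: 0.

Derivation: Use <chi_rho, chi> = (1/|G|) sum_C |C| * chi_rho(C) * conj(chi(C)) with |G| = 8 for each irreducible chi in the table:
  <chi_rho, chi_1> = (1/8)[1*(7)*conj(1) + 1*(7)*conj(1) + 2*(-1)*conj(1) + 2*(-1)*conj(1) + 2*(3)*conj(1)]
      = (1/8)[(7) + (7) + (-2) + (-2) + (6)] = 16/8 = 2
  <chi_rho, chi_2> = (1/8)[1*(7)*conj(1) + 1*(7)*conj(1) + 2*(-1)*conj(1) + 2*(-1)*conj(-1) + 2*(3)*conj(-1)]
      = (1/8)[(7) + (7) + (-2) + (2) + (-6)] = 8/8 = 1
  <chi_rho, chi_3> = (1/8)[1*(7)*conj(1) + 1*(7)*conj(1) + 2*(-1)*conj(-1) + 2*(-1)*conj(1) + 2*(3)*conj(-1)]
      = (1/8)[(7) + (7) + (2) + (-2) + (-6)] = 8/8 = 1
  <chi_rho, chi_4> = (1/8)[1*(7)*conj(1) + 1*(7)*conj(1) + 2*(-1)*conj(-1) + 2*(-1)*conj(-1) + 2*(3)*conj(1)]
      = (1/8)[(7) + (7) + (2) + (2) + (6)] = 24/8 = 3
  <chi_rho, chi_5> = (1/8)[1*(7)*conj(2) + 1*(7)*conj(-2) + 2*(-1)*conj(0) + 2*(-1)*conj(0) + 2*(3)*conj(0)]
      = (1/8)[(14) + (-14) + (0) + (0) + (0)] = 0/8 = 0
Dimension check: dim(rho) = sum (mult * dim) = 2*1 + 1*1 + 1*1 + 3*1 + 0*2 = 7 = chi_rho(e) = 7.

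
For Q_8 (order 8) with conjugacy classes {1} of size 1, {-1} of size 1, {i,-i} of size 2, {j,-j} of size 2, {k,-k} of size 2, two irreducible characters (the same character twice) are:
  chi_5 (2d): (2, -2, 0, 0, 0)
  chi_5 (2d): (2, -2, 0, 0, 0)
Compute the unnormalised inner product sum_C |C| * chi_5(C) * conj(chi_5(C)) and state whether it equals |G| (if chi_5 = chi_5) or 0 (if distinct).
Sum = 8 = |G| = 8; so <chi_5, chi_5> = 1 (norm-1 confirms irreducibility).

Compute term by term over conjugacy classes (|C| * chi_5(C) * conj(chi_5(C))):
  1*(2)*conj(2) + 1*(-2)*conj(-2) + 2*(0)*conj(0) + 2*(0)*conj(0) + 2*(0)*conj(0)
  = (4) + (4) + (0) + (0) + (0)
  = 8.
Dividing by |G| = 8 gives 8/8 = 1, matching the row-orthogonality relation <chi_5, chi_5> = [chi_5 = chi_5].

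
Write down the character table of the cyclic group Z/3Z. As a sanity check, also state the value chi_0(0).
Character table of Z/3Z (irreps indexed chi_0,...,chi_2 with chi_k(m) = zeta_3^(k*m), zeta_3 = exp(2*pi*i/3)):
  irrep \ class  {0} (size 1)  {1} (size 1)    {2} (size 1)  
  chi_0          1             1               1             
  chi_1          1             exp(2*I*pi/3)   exp(-2*I*pi/3)
  chi_2          1             exp(-2*I*pi/3)  exp(2*I*pi/3) 

Spot check: chi_0(0) = zeta_3^(0*0) = zeta_3^0 = 1.

Details: Z/3Z is abelian, so all 3 irreducible complex representations are 1-dimensional. They are given by chi_k(m) = zeta_3^(k*m) for k = 0,...,2. Row orthogonality: sum_m chi_k(m) conj(chi_l(m)) = 3 * [k = l].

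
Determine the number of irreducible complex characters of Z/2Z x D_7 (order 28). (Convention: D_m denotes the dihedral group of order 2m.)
10

Why: The number of irreducible complex representations of a finite group equals its number of conjugacy classes. For a direct product, #classes(G x H) = #classes(G) * #classes(H). Z/2Z has 2 classes (abelian), D_7 has 5 classes, so 2 * 5 = 10, so Z/2Z x D_7 (order 28) has exactly 10 irreducible complex representations.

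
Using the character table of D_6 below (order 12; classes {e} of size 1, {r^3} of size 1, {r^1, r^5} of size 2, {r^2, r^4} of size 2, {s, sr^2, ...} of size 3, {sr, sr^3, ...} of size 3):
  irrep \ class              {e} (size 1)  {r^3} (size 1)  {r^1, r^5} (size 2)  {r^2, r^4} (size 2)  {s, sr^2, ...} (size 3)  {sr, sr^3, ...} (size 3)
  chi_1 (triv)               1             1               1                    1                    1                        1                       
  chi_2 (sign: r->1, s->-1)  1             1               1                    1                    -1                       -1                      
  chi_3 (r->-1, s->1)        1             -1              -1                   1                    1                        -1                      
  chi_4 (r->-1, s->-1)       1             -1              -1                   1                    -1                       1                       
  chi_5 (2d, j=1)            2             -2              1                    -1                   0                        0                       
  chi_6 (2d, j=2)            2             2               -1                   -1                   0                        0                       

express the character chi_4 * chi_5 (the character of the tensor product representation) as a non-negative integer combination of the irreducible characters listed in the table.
chi_4 tensor chi_5 = chi_6 (all other irreducibles have multiplicity 0).

Derivation: The character of a tensor product is the pointwise product (chi_4 * chi_5)(C) = chi_4(C) * chi_5(C):
  {e}: (1)*(2), {r^3}: (-1)*(-2), {r^1, r^5}: (-1)*(1), {r^2, r^4}: (1)*(-1), {s, sr^2, ...}: (-1)*(0), {sr, sr^3, ...}: (1)*(0)
so (chi_4 * chi_5) takes values
  {e} -> 2, {r^3} -> 2, {r^1, r^5} -> -1, {r^2, r^4} -> -1, {s, sr^2, ...} -> 0, {sr, sr^3, ...} -> 0.
Now take the inner product of this character with each irreducible chi from the table, <chi_4*chi_5, chi> = (1/12) sum_C |C| (chi_4*chi_5)(C) conj(chi(C)):
  <chi_4*chi_5, chi_1> = (1/12)[1*(2)*conj(1) + 1*(2)*conj(1) + 2*(-1)*conj(1) + 2*(-1)*conj(1) + 3*(0)*conj(1) + 3*(0)*conj(1)]
      = (1/12)[(2) + (2) + (-2) + (-2) + (0) + (0)] = 0/12 = 0
  <chi_4*chi_5, chi_2> = (1/12)[1*(2)*conj(1) + 1*(2)*conj(1) + 2*(-1)*conj(1) + 2*(-1)*conj(1) + 3*(0)*conj(-1) + 3*(0)*conj(-1)]
      = (1/12)[(2) + (2) + (-2) + (-2) + (0) + (0)] = 0/12 = 0
  <chi_4*chi_5, chi_3> = (1/12)[1*(2)*conj(1) + 1*(2)*conj(-1) + 2*(-1)*conj(-1) + 2*(-1)*conj(1) + 3*(0)*conj(1) + 3*(0)*conj(-1)]
      = (1/12)[(2) + (-2) + (2) + (-2) + (0) + (0)] = 0/12 = 0
  <chi_4*chi_5, chi_4> = (1/12)[1*(2)*conj(1) + 1*(2)*conj(-1) + 2*(-1)*conj(-1) + 2*(-1)*conj(1) + 3*(0)*conj(-1) + 3*(0)*conj(1)]
      = (1/12)[(2) + (-2) + (2) + (-2) + (0) + (0)] = 0/12 = 0
  <chi_4*chi_5, chi_5> = (1/12)[1*(2)*conj(2) + 1*(2)*conj(-2) + 2*(-1)*conj(1) + 2*(-1)*conj(-1) + 3*(0)*conj(0) + 3*(0)*conj(0)]
      = (1/12)[(4) + (-4) + (-2) + (2) + (0) + (0)] = 0/12 = 0
  <chi_4*chi_5, chi_6> = (1/12)[1*(2)*conj(2) + 1*(2)*conj(2) + 2*(-1)*conj(-1) + 2*(-1)*conj(-1) + 3*(0)*conj(0) + 3*(0)*conj(0)]
      = (1/12)[(4) + (4) + (2) + (2) + (0) + (0)] = 12/12 = 1
Hence the multiplicities are chi_6: 1. Dimension check: dim(chi_4)*dim(chi_5) = 1*2 = 2 and sum (mult * dim) = 1*2 = 2.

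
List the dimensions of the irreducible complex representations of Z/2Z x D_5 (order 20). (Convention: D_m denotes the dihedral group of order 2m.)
Dimensions: 1, 1, 1, 1, 2, 2, 2, 2

Justification: There are 8 irreducibles (= number of conjugacy classes). Their dimensions d_i satisfy sum d_i^2 = |G| = 20: 1 + 1 + 1 + 1 + 4 + 4 + 4 + 4 = 20. (For the product with Z/2Z: each of the 2 1-dim characters of Z/2Z tensors with each irrep of D_5, giving 2 copies of each D_5-dimension.)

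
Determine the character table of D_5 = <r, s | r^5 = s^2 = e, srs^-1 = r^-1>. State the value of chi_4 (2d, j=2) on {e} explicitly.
Conjugacy classes: {e} of size 1, {r^1, r^4} of size 2, {r^2, r^3} of size 2, {s, sr, ..., sr^4} of size 5.
Character table:
  irrep \ class              {e} (size 1)  {r^1, r^4} (size 2)  {r^2, r^3} (size 2)  {s, sr, ..., sr^4} (size 5)
  chi_1 (triv)               1             1                    1                    1                          
  chi_2 (sign: r->1, s->-1)  1             1                    1                    -1                         
  chi_3 (2d, j=1)            2             -1/2 + sqrt(5)/2     -sqrt(5)/2 - 1/2     0                          
  chi_4 (2d, j=2)            2             -sqrt(5)/2 - 1/2     -1/2 + sqrt(5)/2     0                          

Spot check: chi_4 (2d, j=2) on {e} = 2.

D_5 has order 2*5 = 10 with 4 conjugacy classes, hence 4 irreducibles. Sum of squared dims 1 + 1 + 4 + 4 = 10 = |G|. Linear characters come from the abelianisation; the 2-dimensional irreps have character r^k -> 2*cos(2*pi*j*k/5), reflections -> 0.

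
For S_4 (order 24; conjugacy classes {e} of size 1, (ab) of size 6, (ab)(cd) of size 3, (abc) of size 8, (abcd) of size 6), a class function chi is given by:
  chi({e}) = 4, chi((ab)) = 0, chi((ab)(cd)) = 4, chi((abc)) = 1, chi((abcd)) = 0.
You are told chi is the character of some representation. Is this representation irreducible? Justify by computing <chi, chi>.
Not irreducible (reducible): <chi, chi> = 3 > 1.

Reasoning: <chi, chi> = (1/|G|) sum_C |C| * |chi(C)|^2 = (1/24)[1*|4|^2 + 6*|0|^2 + 3*|4|^2 + 8*|1|^2 + 6*|0|^2]
  = (1/24)[(16) + (0) + (48) + (8) + (0)] = 72/24 = 3.
A character is irreducible iff <chi, chi> = 1, so this representation is reducible.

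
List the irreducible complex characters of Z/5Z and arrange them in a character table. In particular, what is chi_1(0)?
Character table of Z/5Z (irreps indexed chi_0,...,chi_4 with chi_k(m) = zeta_5^(k*m), zeta_5 = exp(2*pi*i/5)):
  irrep \ class  {0} (size 1)  {1} (size 1)    {2} (size 1)    {3} (size 1)    {4} (size 1)  
  chi_0          1             1               1               1               1             
  chi_1          1             exp(2*I*pi/5)   exp(4*I*pi/5)   exp(-4*I*pi/5)  exp(-2*I*pi/5)
  chi_2          1             exp(4*I*pi/5)   exp(-2*I*pi/5)  exp(2*I*pi/5)   exp(-4*I*pi/5)
  chi_3          1             exp(-4*I*pi/5)  exp(2*I*pi/5)   exp(-2*I*pi/5)  exp(4*I*pi/5) 
  chi_4          1             exp(-2*I*pi/5)  exp(-4*I*pi/5)  exp(4*I*pi/5)   exp(2*I*pi/5) 

Spot check: chi_1(0) = zeta_5^(1*0) = zeta_5^0 = 1.

Z/5Z is abelian, so all 5 irreducible complex representations are 1-dimensional. They are given by chi_k(m) = zeta_5^(k*m) for k = 0,...,4. Row orthogonality: sum_m chi_k(m) conj(chi_l(m)) = 5 * [k = l].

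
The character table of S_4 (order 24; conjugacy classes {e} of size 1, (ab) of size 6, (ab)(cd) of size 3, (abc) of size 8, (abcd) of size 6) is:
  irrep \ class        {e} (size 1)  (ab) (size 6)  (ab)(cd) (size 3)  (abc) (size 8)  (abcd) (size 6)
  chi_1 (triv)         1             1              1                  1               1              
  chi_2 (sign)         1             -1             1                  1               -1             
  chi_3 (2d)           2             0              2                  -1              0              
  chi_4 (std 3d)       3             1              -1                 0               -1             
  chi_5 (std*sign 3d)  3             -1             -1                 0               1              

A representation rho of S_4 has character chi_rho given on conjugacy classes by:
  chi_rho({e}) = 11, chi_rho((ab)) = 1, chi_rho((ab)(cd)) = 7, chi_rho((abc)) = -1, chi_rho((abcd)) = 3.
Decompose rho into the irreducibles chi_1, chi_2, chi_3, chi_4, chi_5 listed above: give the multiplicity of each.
Multiplicities: chi_1: 2, chi_2: 0, chi_3: 3, chi_4: 0, chi_5: 1.

Reasoning: Use <chi_rho, chi> = (1/|G|) sum_C |C| * chi_rho(C) * conj(chi(C)) with |G| = 24 for each irreducible chi in the table:
  <chi_rho, chi_1> = (1/24)[1*(11)*conj(1) + 6*(1)*conj(1) + 3*(7)*conj(1) + 8*(-1)*conj(1) + 6*(3)*conj(1)]
      = (1/24)[(11) + (6) + (21) + (-8) + (18)] = 48/24 = 2
  <chi_rho, chi_2> = (1/24)[1*(11)*conj(1) + 6*(1)*conj(-1) + 3*(7)*conj(1) + 8*(-1)*conj(1) + 6*(3)*conj(-1)]
      = (1/24)[(11) + (-6) + (21) + (-8) + (-18)] = 0/24 = 0
  <chi_rho, chi_3> = (1/24)[1*(11)*conj(2) + 6*(1)*conj(0) + 3*(7)*conj(2) + 8*(-1)*conj(-1) + 6*(3)*conj(0)]
      = (1/24)[(22) + (0) + (42) + (8) + (0)] = 72/24 = 3
  <chi_rho, chi_4> = (1/24)[1*(11)*conj(3) + 6*(1)*conj(1) + 3*(7)*conj(-1) + 8*(-1)*conj(0) + 6*(3)*conj(-1)]
      = (1/24)[(33) + (6) + (-21) + (0) + (-18)] = 0/24 = 0
  <chi_rho, chi_5> = (1/24)[1*(11)*conj(3) + 6*(1)*conj(-1) + 3*(7)*conj(-1) + 8*(-1)*conj(0) + 6*(3)*conj(1)]
      = (1/24)[(33) + (-6) + (-21) + (0) + (18)] = 24/24 = 1
Dimension check: dim(rho) = sum (mult * dim) = 2*1 + 0*1 + 3*2 + 0*3 + 1*3 = 11 = chi_rho(e) = 11.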